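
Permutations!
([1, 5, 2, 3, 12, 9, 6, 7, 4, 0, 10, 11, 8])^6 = (12)(0 5)(1 9)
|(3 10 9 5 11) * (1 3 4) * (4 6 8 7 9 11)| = 10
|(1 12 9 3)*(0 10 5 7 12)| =|(0 10 5 7 12 9 3 1)| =8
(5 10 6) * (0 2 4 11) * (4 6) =(0 2 6 5 10 4 11) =[2, 1, 6, 3, 11, 10, 5, 7, 8, 9, 4, 0]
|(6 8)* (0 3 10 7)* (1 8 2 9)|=|(0 3 10 7)(1 8 6 2 9)|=20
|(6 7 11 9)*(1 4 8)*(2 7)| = |(1 4 8)(2 7 11 9 6)| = 15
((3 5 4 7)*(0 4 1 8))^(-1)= (0 8 1 5 3 7 4)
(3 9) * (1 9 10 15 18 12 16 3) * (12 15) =(1 9)(3 10 12 16)(15 18) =[0, 9, 2, 10, 4, 5, 6, 7, 8, 1, 12, 11, 16, 13, 14, 18, 3, 17, 15]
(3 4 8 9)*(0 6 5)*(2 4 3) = (0 6 5)(2 4 8 9) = [6, 1, 4, 3, 8, 0, 5, 7, 9, 2]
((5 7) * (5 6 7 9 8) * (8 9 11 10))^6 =((5 11 10 8)(6 7))^6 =(5 10)(8 11)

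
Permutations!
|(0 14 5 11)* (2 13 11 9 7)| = |(0 14 5 9 7 2 13 11)| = 8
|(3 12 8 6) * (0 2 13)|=|(0 2 13)(3 12 8 6)|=12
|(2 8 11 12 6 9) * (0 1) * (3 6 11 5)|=6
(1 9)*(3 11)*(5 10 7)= (1 9)(3 11)(5 10 7)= [0, 9, 2, 11, 4, 10, 6, 5, 8, 1, 7, 3]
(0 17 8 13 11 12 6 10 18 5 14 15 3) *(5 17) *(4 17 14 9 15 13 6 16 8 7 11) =(0 5 9 15 3)(4 17 7 11 12 16 8 6 10 18 14 13) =[5, 1, 2, 0, 17, 9, 10, 11, 6, 15, 18, 12, 16, 4, 13, 3, 8, 7, 14]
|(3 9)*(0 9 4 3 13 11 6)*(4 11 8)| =|(0 9 13 8 4 3 11 6)| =8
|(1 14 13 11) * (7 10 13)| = |(1 14 7 10 13 11)| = 6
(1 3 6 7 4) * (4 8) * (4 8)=(8)(1 3 6 7 4)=[0, 3, 2, 6, 1, 5, 7, 4, 8]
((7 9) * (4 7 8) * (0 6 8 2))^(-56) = (9)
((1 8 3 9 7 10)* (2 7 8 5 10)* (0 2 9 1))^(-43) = (0 7 8 1 10 2 9 3 5) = ((0 2 7 9 8 3 1 5 10))^(-43)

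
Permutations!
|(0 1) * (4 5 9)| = 6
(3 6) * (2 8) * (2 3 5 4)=(2 8 3 6 5 4)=[0, 1, 8, 6, 2, 4, 5, 7, 3]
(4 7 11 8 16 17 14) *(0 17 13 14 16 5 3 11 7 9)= (0 17 16 13 14 4 9)(3 11 8 5)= [17, 1, 2, 11, 9, 3, 6, 7, 5, 0, 10, 8, 12, 14, 4, 15, 13, 16]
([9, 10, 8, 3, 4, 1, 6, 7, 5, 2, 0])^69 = [10, 5, 9, 3, 4, 8, 6, 7, 2, 0, 1]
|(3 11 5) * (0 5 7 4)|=6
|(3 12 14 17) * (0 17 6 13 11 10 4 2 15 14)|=8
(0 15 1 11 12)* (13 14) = (0 15 1 11 12)(13 14) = [15, 11, 2, 3, 4, 5, 6, 7, 8, 9, 10, 12, 0, 14, 13, 1]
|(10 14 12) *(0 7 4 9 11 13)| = |(0 7 4 9 11 13)(10 14 12)| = 6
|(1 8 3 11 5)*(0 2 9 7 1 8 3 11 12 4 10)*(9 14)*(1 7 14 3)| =|(0 2 3 12 4 10)(5 8 11)(9 14)| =6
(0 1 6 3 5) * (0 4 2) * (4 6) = (0 1 4 2)(3 5 6) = [1, 4, 0, 5, 2, 6, 3]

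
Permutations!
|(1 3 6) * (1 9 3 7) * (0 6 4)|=10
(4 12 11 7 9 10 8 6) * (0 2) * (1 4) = (0 2)(1 4 12 11 7 9 10 8 6) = [2, 4, 0, 3, 12, 5, 1, 9, 6, 10, 8, 7, 11]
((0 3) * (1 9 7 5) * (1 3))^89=((0 1 9 7 5 3))^89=(0 3 5 7 9 1)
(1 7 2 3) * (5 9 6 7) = [0, 5, 3, 1, 4, 9, 7, 2, 8, 6] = (1 5 9 6 7 2 3)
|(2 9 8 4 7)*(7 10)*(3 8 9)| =|(2 3 8 4 10 7)| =6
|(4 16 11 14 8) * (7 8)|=6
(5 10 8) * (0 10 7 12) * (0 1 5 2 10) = (1 5 7 12)(2 10 8) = [0, 5, 10, 3, 4, 7, 6, 12, 2, 9, 8, 11, 1]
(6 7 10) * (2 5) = (2 5)(6 7 10) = [0, 1, 5, 3, 4, 2, 7, 10, 8, 9, 6]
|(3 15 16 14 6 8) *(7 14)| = 7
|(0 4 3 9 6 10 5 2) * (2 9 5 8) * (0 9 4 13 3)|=5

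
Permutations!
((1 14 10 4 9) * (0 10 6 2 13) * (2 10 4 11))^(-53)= (0 11 14 4 2 6 9 13 10 1)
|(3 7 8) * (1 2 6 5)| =|(1 2 6 5)(3 7 8)| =12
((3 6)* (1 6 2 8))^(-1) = ((1 6 3 2 8))^(-1) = (1 8 2 3 6)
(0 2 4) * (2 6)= (0 6 2 4)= [6, 1, 4, 3, 0, 5, 2]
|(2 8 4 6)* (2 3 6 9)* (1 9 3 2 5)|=15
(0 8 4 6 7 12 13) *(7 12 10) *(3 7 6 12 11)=[8, 1, 2, 7, 12, 5, 11, 10, 4, 9, 6, 3, 13, 0]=(0 8 4 12 13)(3 7 10 6 11)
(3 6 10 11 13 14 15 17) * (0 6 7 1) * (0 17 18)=(0 6 10 11 13 14 15 18)(1 17 3 7)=[6, 17, 2, 7, 4, 5, 10, 1, 8, 9, 11, 13, 12, 14, 15, 18, 16, 3, 0]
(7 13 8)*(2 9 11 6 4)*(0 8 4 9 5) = (0 8 7 13 4 2 5)(6 9 11) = [8, 1, 5, 3, 2, 0, 9, 13, 7, 11, 10, 6, 12, 4]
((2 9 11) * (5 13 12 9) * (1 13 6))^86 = (1 5 11 12)(2 9 13 6)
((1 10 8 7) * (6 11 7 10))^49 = (1 6 11 7)(8 10)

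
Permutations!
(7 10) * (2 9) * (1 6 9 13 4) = (1 6 9 2 13 4)(7 10) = [0, 6, 13, 3, 1, 5, 9, 10, 8, 2, 7, 11, 12, 4]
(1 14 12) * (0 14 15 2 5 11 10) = (0 14 12 1 15 2 5 11 10) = [14, 15, 5, 3, 4, 11, 6, 7, 8, 9, 0, 10, 1, 13, 12, 2]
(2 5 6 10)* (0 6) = [6, 1, 5, 3, 4, 0, 10, 7, 8, 9, 2] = (0 6 10 2 5)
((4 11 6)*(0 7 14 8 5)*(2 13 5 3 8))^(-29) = (0 7 14 2 13 5)(3 8)(4 11 6)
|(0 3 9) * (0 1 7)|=|(0 3 9 1 7)|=5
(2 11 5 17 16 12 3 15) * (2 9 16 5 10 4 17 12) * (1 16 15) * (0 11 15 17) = (0 11 10 4)(1 16 2 15 9 17 5 12 3) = [11, 16, 15, 1, 0, 12, 6, 7, 8, 17, 4, 10, 3, 13, 14, 9, 2, 5]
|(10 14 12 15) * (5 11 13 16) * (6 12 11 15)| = 14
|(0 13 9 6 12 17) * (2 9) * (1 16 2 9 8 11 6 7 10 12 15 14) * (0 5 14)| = 16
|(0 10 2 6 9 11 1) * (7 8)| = 14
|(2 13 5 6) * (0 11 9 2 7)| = 8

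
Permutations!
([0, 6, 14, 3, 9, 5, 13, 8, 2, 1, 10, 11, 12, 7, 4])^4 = (1 8 9 7 4 13 14 6 2)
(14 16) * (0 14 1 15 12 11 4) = (0 14 16 1 15 12 11 4) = [14, 15, 2, 3, 0, 5, 6, 7, 8, 9, 10, 4, 11, 13, 16, 12, 1]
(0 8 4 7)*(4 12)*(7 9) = [8, 1, 2, 3, 9, 5, 6, 0, 12, 7, 10, 11, 4] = (0 8 12 4 9 7)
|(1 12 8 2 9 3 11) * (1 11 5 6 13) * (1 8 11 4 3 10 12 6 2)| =8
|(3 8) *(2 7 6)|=|(2 7 6)(3 8)|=6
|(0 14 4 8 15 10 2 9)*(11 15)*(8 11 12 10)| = 10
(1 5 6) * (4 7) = [0, 5, 2, 3, 7, 6, 1, 4] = (1 5 6)(4 7)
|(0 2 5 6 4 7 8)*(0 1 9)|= 9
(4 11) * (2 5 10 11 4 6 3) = (2 5 10 11 6 3) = [0, 1, 5, 2, 4, 10, 3, 7, 8, 9, 11, 6]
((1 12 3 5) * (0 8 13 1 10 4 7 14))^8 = ((0 8 13 1 12 3 5 10 4 7 14))^8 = (0 4 3 13 14 10 12 8 7 5 1)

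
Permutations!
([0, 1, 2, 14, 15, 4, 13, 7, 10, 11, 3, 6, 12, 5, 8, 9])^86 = [0, 1, 2, 8, 9, 15, 5, 7, 3, 6, 14, 13, 12, 4, 10, 11]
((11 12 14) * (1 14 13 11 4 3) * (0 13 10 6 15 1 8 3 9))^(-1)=(0 9 4 14 1 15 6 10 12 11 13)(3 8)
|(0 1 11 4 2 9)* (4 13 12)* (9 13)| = |(0 1 11 9)(2 13 12 4)| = 4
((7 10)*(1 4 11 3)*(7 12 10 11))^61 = ((1 4 7 11 3)(10 12))^61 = (1 4 7 11 3)(10 12)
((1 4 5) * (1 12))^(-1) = ((1 4 5 12))^(-1) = (1 12 5 4)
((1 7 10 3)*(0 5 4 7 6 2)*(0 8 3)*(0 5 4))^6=(0 4 7 10 5)(1 6 2 8 3)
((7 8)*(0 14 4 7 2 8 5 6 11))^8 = ((0 14 4 7 5 6 11)(2 8))^8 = (0 14 4 7 5 6 11)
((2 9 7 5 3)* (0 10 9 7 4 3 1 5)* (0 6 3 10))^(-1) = ((1 5)(2 7 6 3)(4 10 9))^(-1) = (1 5)(2 3 6 7)(4 9 10)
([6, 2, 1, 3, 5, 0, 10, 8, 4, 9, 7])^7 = [0, 2, 1, 3, 4, 5, 6, 7, 8, 9, 10]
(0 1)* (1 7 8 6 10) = (0 7 8 6 10 1) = [7, 0, 2, 3, 4, 5, 10, 8, 6, 9, 1]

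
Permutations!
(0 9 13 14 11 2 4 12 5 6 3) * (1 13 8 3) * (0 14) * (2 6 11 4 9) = (0 2 9 8 3 14 4 12 5 11 6 1 13) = [2, 13, 9, 14, 12, 11, 1, 7, 3, 8, 10, 6, 5, 0, 4]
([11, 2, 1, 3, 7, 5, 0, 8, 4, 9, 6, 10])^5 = [11, 2, 1, 3, 8, 5, 0, 4, 7, 9, 6, 10]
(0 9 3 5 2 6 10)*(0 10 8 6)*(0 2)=(10)(0 9 3 5)(6 8)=[9, 1, 2, 5, 4, 0, 8, 7, 6, 3, 10]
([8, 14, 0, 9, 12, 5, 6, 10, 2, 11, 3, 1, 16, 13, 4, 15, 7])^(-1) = [2, 11, 8, 10, 14, 5, 6, 16, 0, 3, 7, 9, 4, 13, 1, 15, 12]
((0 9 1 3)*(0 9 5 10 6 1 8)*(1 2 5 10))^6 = (0 3 2)(1 6 8)(5 10 9) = ((0 10 6 2 5 1 3 9 8))^6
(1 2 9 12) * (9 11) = (1 2 11 9 12) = [0, 2, 11, 3, 4, 5, 6, 7, 8, 12, 10, 9, 1]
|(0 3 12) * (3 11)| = 4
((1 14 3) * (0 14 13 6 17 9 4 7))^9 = (0 7 4 9 17 6 13 1 3 14)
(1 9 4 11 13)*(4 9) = (1 4 11 13) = [0, 4, 2, 3, 11, 5, 6, 7, 8, 9, 10, 13, 12, 1]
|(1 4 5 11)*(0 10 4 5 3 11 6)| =|(0 10 4 3 11 1 5 6)| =8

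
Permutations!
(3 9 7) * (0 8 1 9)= (0 8 1 9 7 3)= [8, 9, 2, 0, 4, 5, 6, 3, 1, 7]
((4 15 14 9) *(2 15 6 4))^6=(2 14)(9 15)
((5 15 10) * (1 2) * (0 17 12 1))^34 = ((0 17 12 1 2)(5 15 10))^34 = (0 2 1 12 17)(5 15 10)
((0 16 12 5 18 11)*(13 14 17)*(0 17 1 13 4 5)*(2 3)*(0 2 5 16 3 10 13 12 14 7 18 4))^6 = (0 1 18 4 10)(2 17 14 7 5)(3 12 11 16 13)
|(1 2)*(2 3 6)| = 4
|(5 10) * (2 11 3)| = 6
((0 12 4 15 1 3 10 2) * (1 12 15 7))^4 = (0 7 2 4 10 12 3 15 1)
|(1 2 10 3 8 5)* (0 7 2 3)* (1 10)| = |(0 7 2 1 3 8 5 10)| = 8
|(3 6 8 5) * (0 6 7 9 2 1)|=9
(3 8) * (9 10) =(3 8)(9 10) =[0, 1, 2, 8, 4, 5, 6, 7, 3, 10, 9]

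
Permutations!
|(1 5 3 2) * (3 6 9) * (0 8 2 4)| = |(0 8 2 1 5 6 9 3 4)| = 9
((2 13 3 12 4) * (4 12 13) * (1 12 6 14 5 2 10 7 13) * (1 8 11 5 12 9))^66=(14)(2 7 8)(3 5 10)(4 13 11)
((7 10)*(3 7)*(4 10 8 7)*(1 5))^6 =((1 5)(3 4 10)(7 8))^6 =(10)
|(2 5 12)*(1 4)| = 6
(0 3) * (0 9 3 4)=(0 4)(3 9)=[4, 1, 2, 9, 0, 5, 6, 7, 8, 3]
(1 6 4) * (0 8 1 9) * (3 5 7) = [8, 6, 2, 5, 9, 7, 4, 3, 1, 0] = (0 8 1 6 4 9)(3 5 7)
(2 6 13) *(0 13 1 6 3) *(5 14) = (0 13 2 3)(1 6)(5 14) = [13, 6, 3, 0, 4, 14, 1, 7, 8, 9, 10, 11, 12, 2, 5]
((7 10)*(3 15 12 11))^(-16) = ((3 15 12 11)(7 10))^(-16) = (15)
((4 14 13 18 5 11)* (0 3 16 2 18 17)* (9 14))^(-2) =(0 13 9 11 18 16)(2 3 17 14 4 5)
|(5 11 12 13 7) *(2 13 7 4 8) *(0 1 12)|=|(0 1 12 7 5 11)(2 13 4 8)|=12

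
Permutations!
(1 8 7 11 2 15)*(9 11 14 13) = (1 8 7 14 13 9 11 2 15) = [0, 8, 15, 3, 4, 5, 6, 14, 7, 11, 10, 2, 12, 9, 13, 1]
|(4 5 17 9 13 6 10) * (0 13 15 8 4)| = |(0 13 6 10)(4 5 17 9 15 8)| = 12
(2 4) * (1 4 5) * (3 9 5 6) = (1 4 2 6 3 9 5) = [0, 4, 6, 9, 2, 1, 3, 7, 8, 5]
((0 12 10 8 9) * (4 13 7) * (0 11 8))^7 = (0 12 10)(4 13 7)(8 9 11)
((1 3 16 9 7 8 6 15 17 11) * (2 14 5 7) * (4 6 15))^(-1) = (1 11 17 15 8 7 5 14 2 9 16 3)(4 6)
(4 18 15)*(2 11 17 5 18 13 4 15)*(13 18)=(2 11 17 5 13 4 18)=[0, 1, 11, 3, 18, 13, 6, 7, 8, 9, 10, 17, 12, 4, 14, 15, 16, 5, 2]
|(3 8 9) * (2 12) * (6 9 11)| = 10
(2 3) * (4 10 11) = [0, 1, 3, 2, 10, 5, 6, 7, 8, 9, 11, 4] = (2 3)(4 10 11)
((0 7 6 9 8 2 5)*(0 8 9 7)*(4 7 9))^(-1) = (2 8 5)(4 9 6 7)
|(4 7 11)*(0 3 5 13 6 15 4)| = 9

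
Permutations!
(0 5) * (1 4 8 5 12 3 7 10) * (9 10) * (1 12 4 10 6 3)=[4, 10, 2, 7, 8, 0, 3, 9, 5, 6, 12, 11, 1]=(0 4 8 5)(1 10 12)(3 7 9 6)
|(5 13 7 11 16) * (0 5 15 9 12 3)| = 10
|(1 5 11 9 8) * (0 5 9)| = 3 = |(0 5 11)(1 9 8)|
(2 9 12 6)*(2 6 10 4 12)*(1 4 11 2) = (1 4 12 10 11 2 9) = [0, 4, 9, 3, 12, 5, 6, 7, 8, 1, 11, 2, 10]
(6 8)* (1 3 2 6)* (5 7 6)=(1 3 2 5 7 6 8)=[0, 3, 5, 2, 4, 7, 8, 6, 1]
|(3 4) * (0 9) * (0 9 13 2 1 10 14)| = 6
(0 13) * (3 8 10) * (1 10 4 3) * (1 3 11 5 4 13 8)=[8, 10, 2, 1, 11, 4, 6, 7, 13, 9, 3, 5, 12, 0]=(0 8 13)(1 10 3)(4 11 5)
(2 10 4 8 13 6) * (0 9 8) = (0 9 8 13 6 2 10 4) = [9, 1, 10, 3, 0, 5, 2, 7, 13, 8, 4, 11, 12, 6]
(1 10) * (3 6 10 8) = (1 8 3 6 10) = [0, 8, 2, 6, 4, 5, 10, 7, 3, 9, 1]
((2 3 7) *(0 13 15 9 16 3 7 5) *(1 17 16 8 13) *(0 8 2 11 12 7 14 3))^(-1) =(0 16 17 1)(2 9 15 13 8 5 3 14)(7 12 11)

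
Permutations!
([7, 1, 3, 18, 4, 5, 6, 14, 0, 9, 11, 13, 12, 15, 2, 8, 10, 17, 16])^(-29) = (0 10 14 13 3 8 16 7 11 2 15 18)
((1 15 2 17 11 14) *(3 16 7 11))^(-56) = (1 11 16 17 15 14 7 3 2)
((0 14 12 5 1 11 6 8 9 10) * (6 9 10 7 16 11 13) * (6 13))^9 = (0 14 12 5 1 6 8 10)(7 16 11 9)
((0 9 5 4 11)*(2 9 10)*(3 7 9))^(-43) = ((0 10 2 3 7 9 5 4 11))^(-43) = (0 2 7 5 11 10 3 9 4)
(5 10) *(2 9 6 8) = (2 9 6 8)(5 10) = [0, 1, 9, 3, 4, 10, 8, 7, 2, 6, 5]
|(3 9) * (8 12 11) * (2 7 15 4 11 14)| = |(2 7 15 4 11 8 12 14)(3 9)| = 8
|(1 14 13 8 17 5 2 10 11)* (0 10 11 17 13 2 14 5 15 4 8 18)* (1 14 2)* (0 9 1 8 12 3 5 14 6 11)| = 18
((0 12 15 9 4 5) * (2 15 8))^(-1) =((0 12 8 2 15 9 4 5))^(-1) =(0 5 4 9 15 2 8 12)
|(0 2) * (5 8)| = 2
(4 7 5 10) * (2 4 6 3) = (2 4 7 5 10 6 3) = [0, 1, 4, 2, 7, 10, 3, 5, 8, 9, 6]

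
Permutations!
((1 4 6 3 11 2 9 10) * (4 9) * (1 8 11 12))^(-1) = (1 12 3 6 4 2 11 8 10 9)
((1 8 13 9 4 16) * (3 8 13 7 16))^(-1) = (1 16 7 8 3 4 9 13)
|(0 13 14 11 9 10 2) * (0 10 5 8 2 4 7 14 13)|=|(2 10 4 7 14 11 9 5 8)|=9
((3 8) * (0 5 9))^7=((0 5 9)(3 8))^7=(0 5 9)(3 8)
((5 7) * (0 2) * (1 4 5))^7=((0 2)(1 4 5 7))^7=(0 2)(1 7 5 4)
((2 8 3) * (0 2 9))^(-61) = ((0 2 8 3 9))^(-61) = (0 9 3 8 2)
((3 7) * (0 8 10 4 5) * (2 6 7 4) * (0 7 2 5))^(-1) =(0 4 3 7 5 10 8)(2 6) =((0 8 10 5 7 3 4)(2 6))^(-1)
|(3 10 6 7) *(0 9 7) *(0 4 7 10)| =7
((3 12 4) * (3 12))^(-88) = ((4 12))^(-88) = (12)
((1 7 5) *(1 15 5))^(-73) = ((1 7)(5 15))^(-73) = (1 7)(5 15)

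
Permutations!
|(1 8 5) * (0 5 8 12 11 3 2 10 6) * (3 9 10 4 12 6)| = 28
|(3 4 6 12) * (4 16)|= 5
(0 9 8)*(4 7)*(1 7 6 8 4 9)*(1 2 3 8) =(0 2 3 8)(1 7 9 4 6) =[2, 7, 3, 8, 6, 5, 1, 9, 0, 4]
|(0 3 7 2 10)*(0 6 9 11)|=|(0 3 7 2 10 6 9 11)|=8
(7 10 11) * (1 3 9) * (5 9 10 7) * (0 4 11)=(0 4 11 5 9 1 3 10)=[4, 3, 2, 10, 11, 9, 6, 7, 8, 1, 0, 5]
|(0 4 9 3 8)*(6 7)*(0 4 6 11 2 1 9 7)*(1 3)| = |(0 6)(1 9)(2 3 8 4 7 11)| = 6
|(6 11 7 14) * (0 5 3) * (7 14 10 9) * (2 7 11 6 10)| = |(0 5 3)(2 7)(9 11 14 10)| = 12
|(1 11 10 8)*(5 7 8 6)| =7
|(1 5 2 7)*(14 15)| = 4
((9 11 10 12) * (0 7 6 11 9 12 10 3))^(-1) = (12)(0 3 11 6 7)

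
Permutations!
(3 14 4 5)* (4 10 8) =(3 14 10 8 4 5) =[0, 1, 2, 14, 5, 3, 6, 7, 4, 9, 8, 11, 12, 13, 10]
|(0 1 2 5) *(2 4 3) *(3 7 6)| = 8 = |(0 1 4 7 6 3 2 5)|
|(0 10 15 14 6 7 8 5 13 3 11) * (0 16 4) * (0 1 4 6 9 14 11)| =22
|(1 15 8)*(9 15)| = |(1 9 15 8)| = 4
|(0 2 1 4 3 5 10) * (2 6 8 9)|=10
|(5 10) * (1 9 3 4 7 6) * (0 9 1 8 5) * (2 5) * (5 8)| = |(0 9 3 4 7 6 5 10)(2 8)| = 8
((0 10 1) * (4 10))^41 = ((0 4 10 1))^41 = (0 4 10 1)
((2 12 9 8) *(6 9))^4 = (2 8 9 6 12)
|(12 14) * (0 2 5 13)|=4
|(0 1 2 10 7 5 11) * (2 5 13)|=4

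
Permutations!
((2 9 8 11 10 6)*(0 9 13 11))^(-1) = ((0 9 8)(2 13 11 10 6))^(-1) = (0 8 9)(2 6 10 11 13)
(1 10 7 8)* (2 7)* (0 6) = (0 6)(1 10 2 7 8) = [6, 10, 7, 3, 4, 5, 0, 8, 1, 9, 2]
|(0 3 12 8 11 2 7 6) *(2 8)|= |(0 3 12 2 7 6)(8 11)|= 6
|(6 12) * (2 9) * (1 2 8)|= 4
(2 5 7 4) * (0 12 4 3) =[12, 1, 5, 0, 2, 7, 6, 3, 8, 9, 10, 11, 4] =(0 12 4 2 5 7 3)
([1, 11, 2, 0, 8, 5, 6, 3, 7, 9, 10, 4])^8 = (0 1 11 4 8 7 3)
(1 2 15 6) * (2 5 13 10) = (1 5 13 10 2 15 6) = [0, 5, 15, 3, 4, 13, 1, 7, 8, 9, 2, 11, 12, 10, 14, 6]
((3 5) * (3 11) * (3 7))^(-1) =(3 7 11 5)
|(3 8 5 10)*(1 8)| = 5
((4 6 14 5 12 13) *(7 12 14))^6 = (14)(4 6 7 12 13)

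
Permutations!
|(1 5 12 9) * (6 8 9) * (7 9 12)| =12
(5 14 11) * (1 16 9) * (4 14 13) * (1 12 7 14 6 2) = (1 16 9 12 7 14 11 5 13 4 6 2) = [0, 16, 1, 3, 6, 13, 2, 14, 8, 12, 10, 5, 7, 4, 11, 15, 9]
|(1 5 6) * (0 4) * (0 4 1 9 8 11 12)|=8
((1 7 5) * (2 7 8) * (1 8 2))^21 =(1 2 7 5 8)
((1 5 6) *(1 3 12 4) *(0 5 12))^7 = ((0 5 6 3)(1 12 4))^7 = (0 3 6 5)(1 12 4)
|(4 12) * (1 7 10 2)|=|(1 7 10 2)(4 12)|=4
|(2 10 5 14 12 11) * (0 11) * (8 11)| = 8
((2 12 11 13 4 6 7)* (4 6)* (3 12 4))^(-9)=((2 4 3 12 11 13 6 7))^(-9)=(2 7 6 13 11 12 3 4)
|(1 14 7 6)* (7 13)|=5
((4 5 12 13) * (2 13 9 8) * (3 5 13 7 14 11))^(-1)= (2 8 9 12 5 3 11 14 7)(4 13)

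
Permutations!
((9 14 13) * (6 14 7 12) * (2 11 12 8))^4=((2 11 12 6 14 13 9 7 8))^4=(2 14 8 6 7 12 9 11 13)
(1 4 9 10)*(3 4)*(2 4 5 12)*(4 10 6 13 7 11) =(1 3 5 12 2 10)(4 9 6 13 7 11) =[0, 3, 10, 5, 9, 12, 13, 11, 8, 6, 1, 4, 2, 7]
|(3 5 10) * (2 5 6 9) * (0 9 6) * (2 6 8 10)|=|(0 9 6 8 10 3)(2 5)|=6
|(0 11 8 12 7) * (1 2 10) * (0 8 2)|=|(0 11 2 10 1)(7 8 12)|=15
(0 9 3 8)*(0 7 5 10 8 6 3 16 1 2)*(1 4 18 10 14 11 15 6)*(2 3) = (0 9 16 4 18 10 8 7 5 14 11 15 6 2)(1 3) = [9, 3, 0, 1, 18, 14, 2, 5, 7, 16, 8, 15, 12, 13, 11, 6, 4, 17, 10]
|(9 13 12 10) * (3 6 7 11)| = 4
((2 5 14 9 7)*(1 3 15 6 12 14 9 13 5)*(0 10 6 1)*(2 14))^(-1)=(0 2 12 6 10)(1 15 3)(5 13 14 7 9)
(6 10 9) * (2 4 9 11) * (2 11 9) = [0, 1, 4, 3, 2, 5, 10, 7, 8, 6, 9, 11] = (11)(2 4)(6 10 9)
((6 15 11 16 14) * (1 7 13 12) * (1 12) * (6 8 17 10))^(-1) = ((1 7 13)(6 15 11 16 14 8 17 10))^(-1) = (1 13 7)(6 10 17 8 14 16 11 15)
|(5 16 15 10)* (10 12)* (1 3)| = |(1 3)(5 16 15 12 10)| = 10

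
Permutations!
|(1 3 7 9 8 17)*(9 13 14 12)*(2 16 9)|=|(1 3 7 13 14 12 2 16 9 8 17)|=11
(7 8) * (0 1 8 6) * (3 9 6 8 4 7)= (0 1 4 7 8 3 9 6)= [1, 4, 2, 9, 7, 5, 0, 8, 3, 6]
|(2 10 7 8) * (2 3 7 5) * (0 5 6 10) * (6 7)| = |(0 5 2)(3 6 10 7 8)| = 15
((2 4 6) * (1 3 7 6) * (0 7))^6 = ((0 7 6 2 4 1 3))^6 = (0 3 1 4 2 6 7)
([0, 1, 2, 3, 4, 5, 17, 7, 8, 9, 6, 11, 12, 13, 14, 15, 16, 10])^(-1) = [0, 1, 2, 3, 4, 5, 10, 7, 8, 9, 17, 11, 12, 13, 14, 15, 16, 6]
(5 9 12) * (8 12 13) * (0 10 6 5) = (0 10 6 5 9 13 8 12) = [10, 1, 2, 3, 4, 9, 5, 7, 12, 13, 6, 11, 0, 8]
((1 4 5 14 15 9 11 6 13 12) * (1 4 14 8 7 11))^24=(15)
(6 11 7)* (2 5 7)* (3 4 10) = (2 5 7 6 11)(3 4 10) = [0, 1, 5, 4, 10, 7, 11, 6, 8, 9, 3, 2]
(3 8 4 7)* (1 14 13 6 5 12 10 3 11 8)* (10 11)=(1 14 13 6 5 12 11 8 4 7 10 3)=[0, 14, 2, 1, 7, 12, 5, 10, 4, 9, 3, 8, 11, 6, 13]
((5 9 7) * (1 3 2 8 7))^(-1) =(1 9 5 7 8 2 3)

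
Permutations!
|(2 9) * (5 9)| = |(2 5 9)| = 3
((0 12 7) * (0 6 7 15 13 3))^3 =((0 12 15 13 3)(6 7))^3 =(0 13 12 3 15)(6 7)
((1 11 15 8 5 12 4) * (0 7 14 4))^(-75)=((0 7 14 4 1 11 15 8 5 12))^(-75)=(0 11)(1 12)(4 5)(7 15)(8 14)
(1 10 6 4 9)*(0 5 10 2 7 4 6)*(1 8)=(0 5 10)(1 2 7 4 9 8)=[5, 2, 7, 3, 9, 10, 6, 4, 1, 8, 0]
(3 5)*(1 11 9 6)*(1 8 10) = [0, 11, 2, 5, 4, 3, 8, 7, 10, 6, 1, 9] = (1 11 9 6 8 10)(3 5)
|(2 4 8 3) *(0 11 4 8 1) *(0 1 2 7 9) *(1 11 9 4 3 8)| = |(0 9)(1 11 3 7 4 2)| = 6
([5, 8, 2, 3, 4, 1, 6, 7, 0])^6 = (0 1)(5 8)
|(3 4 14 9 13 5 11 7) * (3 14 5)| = |(3 4 5 11 7 14 9 13)| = 8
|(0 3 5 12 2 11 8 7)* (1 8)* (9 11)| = 10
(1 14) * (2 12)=[0, 14, 12, 3, 4, 5, 6, 7, 8, 9, 10, 11, 2, 13, 1]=(1 14)(2 12)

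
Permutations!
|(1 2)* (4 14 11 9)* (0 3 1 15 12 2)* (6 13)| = 12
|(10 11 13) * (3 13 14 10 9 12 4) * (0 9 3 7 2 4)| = 6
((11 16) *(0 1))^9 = (0 1)(11 16)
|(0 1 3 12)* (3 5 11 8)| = |(0 1 5 11 8 3 12)| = 7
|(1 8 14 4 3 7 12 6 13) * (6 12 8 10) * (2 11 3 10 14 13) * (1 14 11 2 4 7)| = 12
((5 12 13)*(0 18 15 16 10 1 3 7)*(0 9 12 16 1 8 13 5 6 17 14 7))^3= (0 1 18 3 15)(5 8 17 9 16 13 14 12 10 6 7)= ((0 18 15 1 3)(5 16 10 8 13 6 17 14 7 9 12))^3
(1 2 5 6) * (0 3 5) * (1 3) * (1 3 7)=(0 3 5 6 7 1 2)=[3, 2, 0, 5, 4, 6, 7, 1]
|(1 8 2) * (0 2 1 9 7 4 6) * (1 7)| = |(0 2 9 1 8 7 4 6)| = 8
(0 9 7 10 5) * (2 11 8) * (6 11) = [9, 1, 6, 3, 4, 0, 11, 10, 2, 7, 5, 8] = (0 9 7 10 5)(2 6 11 8)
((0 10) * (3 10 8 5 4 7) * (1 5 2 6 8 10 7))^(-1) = ((0 10)(1 5 4)(2 6 8)(3 7))^(-1) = (0 10)(1 4 5)(2 8 6)(3 7)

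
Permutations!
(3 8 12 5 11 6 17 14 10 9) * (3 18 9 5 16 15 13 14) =(3 8 12 16 15 13 14 10 5 11 6 17)(9 18) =[0, 1, 2, 8, 4, 11, 17, 7, 12, 18, 5, 6, 16, 14, 10, 13, 15, 3, 9]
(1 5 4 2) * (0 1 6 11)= (0 1 5 4 2 6 11)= [1, 5, 6, 3, 2, 4, 11, 7, 8, 9, 10, 0]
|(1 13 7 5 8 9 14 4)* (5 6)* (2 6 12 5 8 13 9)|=|(1 9 14 4)(2 6 8)(5 13 7 12)|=12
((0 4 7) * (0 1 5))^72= ((0 4 7 1 5))^72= (0 7 5 4 1)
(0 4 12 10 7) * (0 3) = (0 4 12 10 7 3) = [4, 1, 2, 0, 12, 5, 6, 3, 8, 9, 7, 11, 10]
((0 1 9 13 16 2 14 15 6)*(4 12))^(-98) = (0 1 9 13 16 2 14 15 6)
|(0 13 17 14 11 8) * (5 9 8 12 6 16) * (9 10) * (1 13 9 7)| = |(0 9 8)(1 13 17 14 11 12 6 16 5 10 7)| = 33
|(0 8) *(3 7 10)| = |(0 8)(3 7 10)| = 6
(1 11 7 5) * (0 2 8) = (0 2 8)(1 11 7 5) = [2, 11, 8, 3, 4, 1, 6, 5, 0, 9, 10, 7]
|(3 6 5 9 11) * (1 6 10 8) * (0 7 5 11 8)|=|(0 7 5 9 8 1 6 11 3 10)|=10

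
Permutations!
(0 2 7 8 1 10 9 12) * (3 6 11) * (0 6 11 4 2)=(1 10 9 12 6 4 2 7 8)(3 11)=[0, 10, 7, 11, 2, 5, 4, 8, 1, 12, 9, 3, 6]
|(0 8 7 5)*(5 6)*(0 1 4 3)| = 8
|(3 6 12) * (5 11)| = |(3 6 12)(5 11)| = 6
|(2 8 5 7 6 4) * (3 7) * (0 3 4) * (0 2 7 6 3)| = |(2 8 5 4 7 3 6)| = 7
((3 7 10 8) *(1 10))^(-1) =(1 7 3 8 10)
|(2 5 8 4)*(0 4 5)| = 6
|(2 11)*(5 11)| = |(2 5 11)| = 3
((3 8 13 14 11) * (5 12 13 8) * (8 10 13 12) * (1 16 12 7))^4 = ((1 16 12 7)(3 5 8 10 13 14 11))^4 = (16)(3 13 5 14 8 11 10)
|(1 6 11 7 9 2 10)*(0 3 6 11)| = |(0 3 6)(1 11 7 9 2 10)| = 6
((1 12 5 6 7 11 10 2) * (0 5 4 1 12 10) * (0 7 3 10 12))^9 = (12)(0 3)(2 6)(5 10)(7 11) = ((0 5 6 3 10 2)(1 12 4)(7 11))^9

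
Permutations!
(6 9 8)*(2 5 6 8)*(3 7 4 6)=(2 5 3 7 4 6 9)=[0, 1, 5, 7, 6, 3, 9, 4, 8, 2]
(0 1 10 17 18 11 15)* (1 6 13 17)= [6, 10, 2, 3, 4, 5, 13, 7, 8, 9, 1, 15, 12, 17, 14, 0, 16, 18, 11]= (0 6 13 17 18 11 15)(1 10)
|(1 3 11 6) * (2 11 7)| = 6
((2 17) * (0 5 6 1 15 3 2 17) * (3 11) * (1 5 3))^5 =(17)(0 2 3)(1 11 15)(5 6)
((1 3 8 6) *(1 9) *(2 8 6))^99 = ((1 3 6 9)(2 8))^99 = (1 9 6 3)(2 8)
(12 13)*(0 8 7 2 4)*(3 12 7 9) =(0 8 9 3 12 13 7 2 4) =[8, 1, 4, 12, 0, 5, 6, 2, 9, 3, 10, 11, 13, 7]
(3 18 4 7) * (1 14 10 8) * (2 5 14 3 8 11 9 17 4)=(1 3 18 2 5 14 10 11 9 17 4 7 8)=[0, 3, 5, 18, 7, 14, 6, 8, 1, 17, 11, 9, 12, 13, 10, 15, 16, 4, 2]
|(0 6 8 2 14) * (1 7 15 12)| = 20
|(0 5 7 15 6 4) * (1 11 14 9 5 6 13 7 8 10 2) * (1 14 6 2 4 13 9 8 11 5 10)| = |(0 2 14 8 1 5 11 6 13 7 15 9 10 4)| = 14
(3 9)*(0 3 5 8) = (0 3 9 5 8) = [3, 1, 2, 9, 4, 8, 6, 7, 0, 5]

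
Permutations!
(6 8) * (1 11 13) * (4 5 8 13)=(1 11 4 5 8 6 13)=[0, 11, 2, 3, 5, 8, 13, 7, 6, 9, 10, 4, 12, 1]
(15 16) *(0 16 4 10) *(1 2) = (0 16 15 4 10)(1 2) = [16, 2, 1, 3, 10, 5, 6, 7, 8, 9, 0, 11, 12, 13, 14, 4, 15]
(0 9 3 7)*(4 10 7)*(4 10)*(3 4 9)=(0 3 10 7)(4 9)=[3, 1, 2, 10, 9, 5, 6, 0, 8, 4, 7]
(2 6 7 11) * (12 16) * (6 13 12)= (2 13 12 16 6 7 11)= [0, 1, 13, 3, 4, 5, 7, 11, 8, 9, 10, 2, 16, 12, 14, 15, 6]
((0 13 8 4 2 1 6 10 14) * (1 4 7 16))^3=((0 13 8 7 16 1 6 10 14)(2 4))^3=(0 7 6)(1 14 8)(2 4)(10 13 16)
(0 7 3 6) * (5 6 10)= (0 7 3 10 5 6)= [7, 1, 2, 10, 4, 6, 0, 3, 8, 9, 5]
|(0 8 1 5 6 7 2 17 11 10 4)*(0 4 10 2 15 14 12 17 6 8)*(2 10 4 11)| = |(1 5 8)(2 6 7 15 14 12 17)(4 11 10)| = 21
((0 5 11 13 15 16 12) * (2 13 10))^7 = ((0 5 11 10 2 13 15 16 12))^7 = (0 16 13 10 5 12 15 2 11)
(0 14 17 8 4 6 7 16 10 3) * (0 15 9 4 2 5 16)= (0 14 17 8 2 5 16 10 3 15 9 4 6 7)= [14, 1, 5, 15, 6, 16, 7, 0, 2, 4, 3, 11, 12, 13, 17, 9, 10, 8]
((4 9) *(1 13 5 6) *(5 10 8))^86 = ((1 13 10 8 5 6)(4 9))^86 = (1 10 5)(6 13 8)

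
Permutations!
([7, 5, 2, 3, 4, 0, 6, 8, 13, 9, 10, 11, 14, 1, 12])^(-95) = (0 7 8 13 1 5)(12 14)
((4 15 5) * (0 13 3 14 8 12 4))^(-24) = (0 14 4)(3 12 5)(8 15 13)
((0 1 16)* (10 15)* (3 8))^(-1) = (0 16 1)(3 8)(10 15)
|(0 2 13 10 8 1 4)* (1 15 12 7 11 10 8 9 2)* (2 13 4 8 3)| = |(0 1 8 15 12 7 11 10 9 13 3 2 4)| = 13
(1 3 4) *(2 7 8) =(1 3 4)(2 7 8) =[0, 3, 7, 4, 1, 5, 6, 8, 2]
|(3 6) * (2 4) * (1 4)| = 6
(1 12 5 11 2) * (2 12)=(1 2)(5 11 12)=[0, 2, 1, 3, 4, 11, 6, 7, 8, 9, 10, 12, 5]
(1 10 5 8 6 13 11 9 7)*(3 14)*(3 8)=(1 10 5 3 14 8 6 13 11 9 7)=[0, 10, 2, 14, 4, 3, 13, 1, 6, 7, 5, 9, 12, 11, 8]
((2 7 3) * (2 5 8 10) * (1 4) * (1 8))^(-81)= (1 5 3 7 2 10 8 4)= ((1 4 8 10 2 7 3 5))^(-81)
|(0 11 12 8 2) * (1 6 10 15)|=20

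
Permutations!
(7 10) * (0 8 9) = [8, 1, 2, 3, 4, 5, 6, 10, 9, 0, 7] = (0 8 9)(7 10)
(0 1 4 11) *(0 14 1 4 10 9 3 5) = (0 4 11 14 1 10 9 3 5) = [4, 10, 2, 5, 11, 0, 6, 7, 8, 3, 9, 14, 12, 13, 1]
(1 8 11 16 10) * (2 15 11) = (1 8 2 15 11 16 10) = [0, 8, 15, 3, 4, 5, 6, 7, 2, 9, 1, 16, 12, 13, 14, 11, 10]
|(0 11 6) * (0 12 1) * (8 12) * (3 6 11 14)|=|(0 14 3 6 8 12 1)|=7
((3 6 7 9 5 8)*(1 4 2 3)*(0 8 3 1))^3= (0 8)(3 9 6 5 7)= ((0 8)(1 4 2)(3 6 7 9 5))^3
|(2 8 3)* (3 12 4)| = 5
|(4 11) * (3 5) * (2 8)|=2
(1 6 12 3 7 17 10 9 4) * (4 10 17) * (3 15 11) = (17)(1 6 12 15 11 3 7 4)(9 10) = [0, 6, 2, 7, 1, 5, 12, 4, 8, 10, 9, 3, 15, 13, 14, 11, 16, 17]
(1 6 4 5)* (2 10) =(1 6 4 5)(2 10) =[0, 6, 10, 3, 5, 1, 4, 7, 8, 9, 2]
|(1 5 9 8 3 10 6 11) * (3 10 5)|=8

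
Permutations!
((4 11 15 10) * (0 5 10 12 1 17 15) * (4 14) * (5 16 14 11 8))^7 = (0 11 10 5 8 4 14 16)(1 12 15 17)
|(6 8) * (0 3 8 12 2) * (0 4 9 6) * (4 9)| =|(0 3 8)(2 9 6 12)| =12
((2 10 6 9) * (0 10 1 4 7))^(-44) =(0 2)(1 10)(4 6)(7 9)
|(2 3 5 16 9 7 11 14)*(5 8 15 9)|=8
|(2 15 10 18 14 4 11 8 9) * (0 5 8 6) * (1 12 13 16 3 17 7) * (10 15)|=|(0 5 8 9 2 10 18 14 4 11 6)(1 12 13 16 3 17 7)|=77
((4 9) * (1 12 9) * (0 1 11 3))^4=(0 4 1 11 12 3 9)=((0 1 12 9 4 11 3))^4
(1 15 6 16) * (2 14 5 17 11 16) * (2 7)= [0, 15, 14, 3, 4, 17, 7, 2, 8, 9, 10, 16, 12, 13, 5, 6, 1, 11]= (1 15 6 7 2 14 5 17 11 16)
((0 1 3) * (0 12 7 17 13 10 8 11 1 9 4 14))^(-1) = (0 14 4 9)(1 11 8 10 13 17 7 12 3)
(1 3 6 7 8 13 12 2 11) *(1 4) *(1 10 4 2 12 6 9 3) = (2 11)(3 9)(4 10)(6 7 8 13) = [0, 1, 11, 9, 10, 5, 7, 8, 13, 3, 4, 2, 12, 6]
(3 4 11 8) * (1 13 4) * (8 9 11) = (1 13 4 8 3)(9 11) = [0, 13, 2, 1, 8, 5, 6, 7, 3, 11, 10, 9, 12, 4]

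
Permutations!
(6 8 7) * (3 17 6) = (3 17 6 8 7) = [0, 1, 2, 17, 4, 5, 8, 3, 7, 9, 10, 11, 12, 13, 14, 15, 16, 6]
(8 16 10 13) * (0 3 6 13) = (0 3 6 13 8 16 10) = [3, 1, 2, 6, 4, 5, 13, 7, 16, 9, 0, 11, 12, 8, 14, 15, 10]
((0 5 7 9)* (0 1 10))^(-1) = (0 10 1 9 7 5) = ((0 5 7 9 1 10))^(-1)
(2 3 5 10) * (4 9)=[0, 1, 3, 5, 9, 10, 6, 7, 8, 4, 2]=(2 3 5 10)(4 9)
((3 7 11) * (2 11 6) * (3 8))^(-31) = ((2 11 8 3 7 6))^(-31) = (2 6 7 3 8 11)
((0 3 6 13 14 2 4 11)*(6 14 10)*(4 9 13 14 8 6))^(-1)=(0 11 4 10 13 9 2 14 6 8 3)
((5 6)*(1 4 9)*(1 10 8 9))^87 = (10)(1 4)(5 6)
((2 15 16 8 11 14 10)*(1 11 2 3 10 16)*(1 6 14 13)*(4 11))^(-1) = ((1 4 11 13)(2 15 6 14 16 8)(3 10))^(-1) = (1 13 11 4)(2 8 16 14 6 15)(3 10)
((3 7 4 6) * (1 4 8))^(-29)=((1 4 6 3 7 8))^(-29)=(1 4 6 3 7 8)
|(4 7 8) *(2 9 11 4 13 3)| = |(2 9 11 4 7 8 13 3)| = 8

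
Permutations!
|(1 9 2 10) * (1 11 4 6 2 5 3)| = |(1 9 5 3)(2 10 11 4 6)| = 20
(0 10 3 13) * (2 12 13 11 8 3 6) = (0 10 6 2 12 13)(3 11 8) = [10, 1, 12, 11, 4, 5, 2, 7, 3, 9, 6, 8, 13, 0]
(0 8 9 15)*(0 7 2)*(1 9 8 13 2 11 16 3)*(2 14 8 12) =(0 13 14 8 12 2)(1 9 15 7 11 16 3) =[13, 9, 0, 1, 4, 5, 6, 11, 12, 15, 10, 16, 2, 14, 8, 7, 3]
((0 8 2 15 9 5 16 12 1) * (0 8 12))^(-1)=((0 12 1 8 2 15 9 5 16))^(-1)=(0 16 5 9 15 2 8 1 12)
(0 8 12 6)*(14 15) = (0 8 12 6)(14 15) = [8, 1, 2, 3, 4, 5, 0, 7, 12, 9, 10, 11, 6, 13, 15, 14]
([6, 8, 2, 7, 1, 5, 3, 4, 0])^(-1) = [8, 4, 2, 6, 7, 5, 0, 3, 1]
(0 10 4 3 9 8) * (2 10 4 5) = (0 4 3 9 8)(2 10 5) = [4, 1, 10, 9, 3, 2, 6, 7, 0, 8, 5]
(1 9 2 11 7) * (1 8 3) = (1 9 2 11 7 8 3) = [0, 9, 11, 1, 4, 5, 6, 8, 3, 2, 10, 7]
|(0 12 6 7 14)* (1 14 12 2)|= 12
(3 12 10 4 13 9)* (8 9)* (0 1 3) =(0 1 3 12 10 4 13 8 9) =[1, 3, 2, 12, 13, 5, 6, 7, 9, 0, 4, 11, 10, 8]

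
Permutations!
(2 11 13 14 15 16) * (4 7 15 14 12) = (2 11 13 12 4 7 15 16) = [0, 1, 11, 3, 7, 5, 6, 15, 8, 9, 10, 13, 4, 12, 14, 16, 2]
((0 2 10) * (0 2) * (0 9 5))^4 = ((0 9 5)(2 10))^4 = (10)(0 9 5)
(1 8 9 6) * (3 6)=[0, 8, 2, 6, 4, 5, 1, 7, 9, 3]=(1 8 9 3 6)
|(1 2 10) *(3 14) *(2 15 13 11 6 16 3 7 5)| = |(1 15 13 11 6 16 3 14 7 5 2 10)| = 12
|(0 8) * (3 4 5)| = 6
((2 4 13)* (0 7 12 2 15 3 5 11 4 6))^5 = (3 15 13 4 11 5)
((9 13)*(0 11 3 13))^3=(0 13 11 9 3)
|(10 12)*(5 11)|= |(5 11)(10 12)|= 2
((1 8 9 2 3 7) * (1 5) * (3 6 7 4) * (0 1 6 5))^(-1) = (0 7 6 5 2 9 8 1)(3 4)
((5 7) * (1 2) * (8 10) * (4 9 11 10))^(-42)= ((1 2)(4 9 11 10 8)(5 7))^(-42)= (4 10 9 8 11)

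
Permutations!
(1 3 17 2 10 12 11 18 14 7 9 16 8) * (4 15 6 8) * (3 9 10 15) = (1 9 16 4 3 17 2 15 6 8)(7 10 12 11 18 14) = [0, 9, 15, 17, 3, 5, 8, 10, 1, 16, 12, 18, 11, 13, 7, 6, 4, 2, 14]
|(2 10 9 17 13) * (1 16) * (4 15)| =|(1 16)(2 10 9 17 13)(4 15)| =10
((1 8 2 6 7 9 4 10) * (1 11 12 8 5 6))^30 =((1 5 6 7 9 4 10 11 12 8 2))^30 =(1 12 4 6 2 11 9 5 8 10 7)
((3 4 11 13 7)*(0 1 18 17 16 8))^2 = ((0 1 18 17 16 8)(3 4 11 13 7))^2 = (0 18 16)(1 17 8)(3 11 7 4 13)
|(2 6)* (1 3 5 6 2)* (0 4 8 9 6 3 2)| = |(0 4 8 9 6 1 2)(3 5)| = 14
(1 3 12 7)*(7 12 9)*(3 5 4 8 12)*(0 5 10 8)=(0 5 4)(1 10 8 12 3 9 7)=[5, 10, 2, 9, 0, 4, 6, 1, 12, 7, 8, 11, 3]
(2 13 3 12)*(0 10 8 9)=[10, 1, 13, 12, 4, 5, 6, 7, 9, 0, 8, 11, 2, 3]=(0 10 8 9)(2 13 3 12)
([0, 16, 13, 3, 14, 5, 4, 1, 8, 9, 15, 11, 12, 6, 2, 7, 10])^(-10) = [0, 1, 2, 3, 4, 5, 6, 7, 8, 9, 10, 11, 12, 13, 14, 15, 16]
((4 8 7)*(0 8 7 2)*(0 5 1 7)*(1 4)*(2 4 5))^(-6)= ((0 8 4)(1 7))^(-6)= (8)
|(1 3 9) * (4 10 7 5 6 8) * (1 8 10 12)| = 12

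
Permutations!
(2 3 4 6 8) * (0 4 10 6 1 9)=(0 4 1 9)(2 3 10 6 8)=[4, 9, 3, 10, 1, 5, 8, 7, 2, 0, 6]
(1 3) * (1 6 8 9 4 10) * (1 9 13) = (1 3 6 8 13)(4 10 9) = [0, 3, 2, 6, 10, 5, 8, 7, 13, 4, 9, 11, 12, 1]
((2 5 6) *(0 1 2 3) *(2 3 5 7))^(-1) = (0 3 1)(2 7)(5 6) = ((0 1 3)(2 7)(5 6))^(-1)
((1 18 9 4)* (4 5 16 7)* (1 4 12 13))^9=(1 18 9 5 16 7 12 13)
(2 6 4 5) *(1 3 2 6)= [0, 3, 1, 2, 5, 6, 4]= (1 3 2)(4 5 6)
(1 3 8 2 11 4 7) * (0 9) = [9, 3, 11, 8, 7, 5, 6, 1, 2, 0, 10, 4] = (0 9)(1 3 8 2 11 4 7)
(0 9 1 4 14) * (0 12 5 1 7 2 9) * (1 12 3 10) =(1 4 14 3 10)(2 9 7)(5 12) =[0, 4, 9, 10, 14, 12, 6, 2, 8, 7, 1, 11, 5, 13, 3]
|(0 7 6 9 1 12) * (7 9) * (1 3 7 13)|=|(0 9 3 7 6 13 1 12)|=8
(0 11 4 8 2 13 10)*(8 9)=(0 11 4 9 8 2 13 10)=[11, 1, 13, 3, 9, 5, 6, 7, 2, 8, 0, 4, 12, 10]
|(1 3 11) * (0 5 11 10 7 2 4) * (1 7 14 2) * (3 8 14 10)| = 9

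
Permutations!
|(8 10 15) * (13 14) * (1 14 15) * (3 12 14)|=|(1 3 12 14 13 15 8 10)|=8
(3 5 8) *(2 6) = (2 6)(3 5 8) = [0, 1, 6, 5, 4, 8, 2, 7, 3]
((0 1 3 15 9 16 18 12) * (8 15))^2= ((0 1 3 8 15 9 16 18 12))^2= (0 3 15 16 12 1 8 9 18)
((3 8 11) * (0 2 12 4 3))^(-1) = (0 11 8 3 4 12 2)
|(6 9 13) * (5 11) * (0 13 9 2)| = 4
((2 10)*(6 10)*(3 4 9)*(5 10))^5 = (2 6 5 10)(3 9 4)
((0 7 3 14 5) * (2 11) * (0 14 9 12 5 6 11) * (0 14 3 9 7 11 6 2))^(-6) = ((0 11)(2 14)(3 7 9 12 5))^(-6) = (14)(3 5 12 9 7)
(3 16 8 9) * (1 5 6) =[0, 5, 2, 16, 4, 6, 1, 7, 9, 3, 10, 11, 12, 13, 14, 15, 8] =(1 5 6)(3 16 8 9)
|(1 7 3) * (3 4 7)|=2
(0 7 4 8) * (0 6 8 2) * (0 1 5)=(0 7 4 2 1 5)(6 8)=[7, 5, 1, 3, 2, 0, 8, 4, 6]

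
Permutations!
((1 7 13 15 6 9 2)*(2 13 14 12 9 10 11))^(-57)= (1 11 6 13 12 7 2 10 15 9 14)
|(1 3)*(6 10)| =2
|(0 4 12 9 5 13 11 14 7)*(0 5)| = |(0 4 12 9)(5 13 11 14 7)| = 20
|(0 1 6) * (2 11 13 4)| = |(0 1 6)(2 11 13 4)| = 12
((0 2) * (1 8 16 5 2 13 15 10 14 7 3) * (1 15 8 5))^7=((0 13 8 16 1 5 2)(3 15 10 14 7))^7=(16)(3 10 7 15 14)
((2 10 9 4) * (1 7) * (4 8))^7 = ((1 7)(2 10 9 8 4))^7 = (1 7)(2 9 4 10 8)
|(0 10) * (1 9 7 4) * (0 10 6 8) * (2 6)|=4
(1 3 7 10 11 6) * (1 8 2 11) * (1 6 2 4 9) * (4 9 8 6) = (1 3 7 10 4 8 9)(2 11) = [0, 3, 11, 7, 8, 5, 6, 10, 9, 1, 4, 2]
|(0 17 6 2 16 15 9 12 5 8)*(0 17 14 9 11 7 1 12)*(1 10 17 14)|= 56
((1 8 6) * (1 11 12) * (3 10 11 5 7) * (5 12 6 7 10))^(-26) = ((1 8 7 3 5 10 11 6 12))^(-26) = (1 8 7 3 5 10 11 6 12)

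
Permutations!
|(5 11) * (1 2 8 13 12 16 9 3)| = 8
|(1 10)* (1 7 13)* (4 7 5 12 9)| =|(1 10 5 12 9 4 7 13)| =8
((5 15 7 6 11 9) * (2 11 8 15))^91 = (2 5 9 11)(6 7 15 8)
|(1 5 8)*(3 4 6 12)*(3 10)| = |(1 5 8)(3 4 6 12 10)| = 15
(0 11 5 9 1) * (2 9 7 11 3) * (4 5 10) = (0 3 2 9 1)(4 5 7 11 10) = [3, 0, 9, 2, 5, 7, 6, 11, 8, 1, 4, 10]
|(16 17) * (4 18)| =|(4 18)(16 17)| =2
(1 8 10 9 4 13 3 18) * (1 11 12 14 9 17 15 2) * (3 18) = (1 8 10 17 15 2)(4 13 18 11 12 14 9) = [0, 8, 1, 3, 13, 5, 6, 7, 10, 4, 17, 12, 14, 18, 9, 2, 16, 15, 11]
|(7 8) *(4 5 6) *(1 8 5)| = |(1 8 7 5 6 4)| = 6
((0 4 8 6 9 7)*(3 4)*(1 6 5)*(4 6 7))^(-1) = (0 7 1 5 8 4 9 6 3)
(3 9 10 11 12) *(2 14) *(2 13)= (2 14 13)(3 9 10 11 12)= [0, 1, 14, 9, 4, 5, 6, 7, 8, 10, 11, 12, 3, 2, 13]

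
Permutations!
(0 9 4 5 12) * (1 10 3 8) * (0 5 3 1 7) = (0 9 4 3 8 7)(1 10)(5 12) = [9, 10, 2, 8, 3, 12, 6, 0, 7, 4, 1, 11, 5]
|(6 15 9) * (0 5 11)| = 3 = |(0 5 11)(6 15 9)|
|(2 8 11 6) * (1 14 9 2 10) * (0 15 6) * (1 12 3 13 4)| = 14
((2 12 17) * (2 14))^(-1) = (2 14 17 12)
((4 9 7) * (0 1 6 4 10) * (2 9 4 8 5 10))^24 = (10)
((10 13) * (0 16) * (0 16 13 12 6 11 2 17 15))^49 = (0 6 15 12 17 10 2 13 11)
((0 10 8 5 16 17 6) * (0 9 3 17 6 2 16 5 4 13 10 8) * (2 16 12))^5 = ((0 8 4 13 10)(2 12)(3 17 16 6 9))^5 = (17)(2 12)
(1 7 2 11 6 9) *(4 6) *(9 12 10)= (1 7 2 11 4 6 12 10 9)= [0, 7, 11, 3, 6, 5, 12, 2, 8, 1, 9, 4, 10]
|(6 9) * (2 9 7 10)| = |(2 9 6 7 10)| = 5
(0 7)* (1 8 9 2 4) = (0 7)(1 8 9 2 4) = [7, 8, 4, 3, 1, 5, 6, 0, 9, 2]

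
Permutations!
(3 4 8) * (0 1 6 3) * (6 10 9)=(0 1 10 9 6 3 4 8)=[1, 10, 2, 4, 8, 5, 3, 7, 0, 6, 9]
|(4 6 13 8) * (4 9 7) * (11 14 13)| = 8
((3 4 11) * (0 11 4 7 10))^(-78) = (0 3 10 11 7)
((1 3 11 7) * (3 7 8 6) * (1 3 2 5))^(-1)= ((1 7 3 11 8 6 2 5))^(-1)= (1 5 2 6 8 11 3 7)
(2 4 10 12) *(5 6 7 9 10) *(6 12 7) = [0, 1, 4, 3, 5, 12, 6, 9, 8, 10, 7, 11, 2] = (2 4 5 12)(7 9 10)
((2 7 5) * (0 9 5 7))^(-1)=(0 2 5 9)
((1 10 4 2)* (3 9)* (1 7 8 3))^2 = (1 4 7 3)(2 8 9 10)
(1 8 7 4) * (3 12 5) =(1 8 7 4)(3 12 5) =[0, 8, 2, 12, 1, 3, 6, 4, 7, 9, 10, 11, 5]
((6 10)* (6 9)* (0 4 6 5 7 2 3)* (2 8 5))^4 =(0 9 4 2 6 3 10)(5 7 8)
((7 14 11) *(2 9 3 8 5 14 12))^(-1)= (2 12 7 11 14 5 8 3 9)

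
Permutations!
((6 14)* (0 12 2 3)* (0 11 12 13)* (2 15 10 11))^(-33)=(0 13)(2 3)(6 14)(10 15 12 11)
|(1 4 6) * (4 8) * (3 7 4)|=|(1 8 3 7 4 6)|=6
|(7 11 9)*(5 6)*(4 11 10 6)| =7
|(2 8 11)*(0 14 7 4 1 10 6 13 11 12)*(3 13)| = 13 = |(0 14 7 4 1 10 6 3 13 11 2 8 12)|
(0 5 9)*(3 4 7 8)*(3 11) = [5, 1, 2, 4, 7, 9, 6, 8, 11, 0, 10, 3] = (0 5 9)(3 4 7 8 11)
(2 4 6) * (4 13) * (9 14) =(2 13 4 6)(9 14) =[0, 1, 13, 3, 6, 5, 2, 7, 8, 14, 10, 11, 12, 4, 9]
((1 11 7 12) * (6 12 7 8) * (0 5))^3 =(0 5)(1 6 11 12 8)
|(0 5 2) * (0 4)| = 4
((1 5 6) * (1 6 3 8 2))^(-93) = (1 3 2 5 8)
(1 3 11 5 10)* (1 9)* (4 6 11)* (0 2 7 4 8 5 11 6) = (11)(0 2 7 4)(1 3 8 5 10 9) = [2, 3, 7, 8, 0, 10, 6, 4, 5, 1, 9, 11]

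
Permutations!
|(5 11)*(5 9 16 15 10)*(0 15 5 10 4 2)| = 4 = |(0 15 4 2)(5 11 9 16)|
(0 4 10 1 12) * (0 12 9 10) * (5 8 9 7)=(12)(0 4)(1 7 5 8 9 10)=[4, 7, 2, 3, 0, 8, 6, 5, 9, 10, 1, 11, 12]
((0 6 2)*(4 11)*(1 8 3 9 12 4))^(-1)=((0 6 2)(1 8 3 9 12 4 11))^(-1)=(0 2 6)(1 11 4 12 9 3 8)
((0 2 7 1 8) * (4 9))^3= ((0 2 7 1 8)(4 9))^3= (0 1 2 8 7)(4 9)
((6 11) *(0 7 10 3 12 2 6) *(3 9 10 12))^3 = ((0 7 12 2 6 11)(9 10))^3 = (0 2)(6 7)(9 10)(11 12)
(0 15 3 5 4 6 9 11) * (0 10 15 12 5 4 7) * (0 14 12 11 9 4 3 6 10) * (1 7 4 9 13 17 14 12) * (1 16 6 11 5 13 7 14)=(0 5 4 10 15 11)(1 14 16 6 9 7 12 13 17)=[5, 14, 2, 3, 10, 4, 9, 12, 8, 7, 15, 0, 13, 17, 16, 11, 6, 1]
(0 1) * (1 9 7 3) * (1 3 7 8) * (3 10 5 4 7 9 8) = (0 8 1)(3 10 5 4 7 9) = [8, 0, 2, 10, 7, 4, 6, 9, 1, 3, 5]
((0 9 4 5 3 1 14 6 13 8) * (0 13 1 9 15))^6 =((0 15)(1 14 6)(3 9 4 5)(8 13))^6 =(15)(3 4)(5 9)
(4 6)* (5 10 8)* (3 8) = [0, 1, 2, 8, 6, 10, 4, 7, 5, 9, 3] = (3 8 5 10)(4 6)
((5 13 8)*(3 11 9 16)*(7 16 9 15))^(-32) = ((3 11 15 7 16)(5 13 8))^(-32) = (3 7 11 16 15)(5 13 8)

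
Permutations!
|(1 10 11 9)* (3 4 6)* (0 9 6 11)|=4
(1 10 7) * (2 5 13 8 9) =(1 10 7)(2 5 13 8 9) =[0, 10, 5, 3, 4, 13, 6, 1, 9, 2, 7, 11, 12, 8]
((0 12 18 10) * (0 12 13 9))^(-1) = (0 9 13)(10 18 12) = ((0 13 9)(10 12 18))^(-1)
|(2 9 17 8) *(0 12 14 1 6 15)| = |(0 12 14 1 6 15)(2 9 17 8)| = 12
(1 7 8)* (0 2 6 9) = (0 2 6 9)(1 7 8) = [2, 7, 6, 3, 4, 5, 9, 8, 1, 0]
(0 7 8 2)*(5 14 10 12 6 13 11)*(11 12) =[7, 1, 0, 3, 4, 14, 13, 8, 2, 9, 11, 5, 6, 12, 10] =(0 7 8 2)(5 14 10 11)(6 13 12)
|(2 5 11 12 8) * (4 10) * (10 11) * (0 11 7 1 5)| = 5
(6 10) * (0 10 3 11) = (0 10 6 3 11) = [10, 1, 2, 11, 4, 5, 3, 7, 8, 9, 6, 0]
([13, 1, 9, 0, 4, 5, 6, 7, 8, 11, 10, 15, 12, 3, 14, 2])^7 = [13, 1, 15, 0, 4, 5, 6, 7, 8, 2, 10, 9, 12, 3, 14, 11]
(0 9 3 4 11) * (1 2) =(0 9 3 4 11)(1 2) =[9, 2, 1, 4, 11, 5, 6, 7, 8, 3, 10, 0]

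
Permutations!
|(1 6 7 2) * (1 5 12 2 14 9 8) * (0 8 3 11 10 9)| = 12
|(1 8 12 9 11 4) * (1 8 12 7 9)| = |(1 12)(4 8 7 9 11)| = 10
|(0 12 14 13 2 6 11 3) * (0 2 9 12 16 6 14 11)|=21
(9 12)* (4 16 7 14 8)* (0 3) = (0 3)(4 16 7 14 8)(9 12) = [3, 1, 2, 0, 16, 5, 6, 14, 4, 12, 10, 11, 9, 13, 8, 15, 7]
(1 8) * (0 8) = (0 8 1) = [8, 0, 2, 3, 4, 5, 6, 7, 1]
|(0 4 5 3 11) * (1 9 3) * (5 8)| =8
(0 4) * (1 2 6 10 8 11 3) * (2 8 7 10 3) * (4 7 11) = (0 7 10 11 2 6 3 1 8 4) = [7, 8, 6, 1, 0, 5, 3, 10, 4, 9, 11, 2]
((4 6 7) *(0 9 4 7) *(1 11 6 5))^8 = ((0 9 4 5 1 11 6))^8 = (0 9 4 5 1 11 6)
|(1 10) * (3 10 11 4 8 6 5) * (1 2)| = |(1 11 4 8 6 5 3 10 2)| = 9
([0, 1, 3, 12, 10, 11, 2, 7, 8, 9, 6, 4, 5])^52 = (2 11)(3 4)(5 6)(10 12)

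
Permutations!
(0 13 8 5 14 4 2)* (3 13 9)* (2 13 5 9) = [2, 1, 0, 5, 13, 14, 6, 7, 9, 3, 10, 11, 12, 8, 4] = (0 2)(3 5 14 4 13 8 9)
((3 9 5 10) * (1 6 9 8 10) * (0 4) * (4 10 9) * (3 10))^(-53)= ((10)(0 3 8 9 5 1 6 4))^(-53)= (10)(0 9 6 3 5 4 8 1)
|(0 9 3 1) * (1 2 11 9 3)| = |(0 3 2 11 9 1)| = 6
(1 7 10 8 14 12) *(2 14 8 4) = (1 7 10 4 2 14 12) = [0, 7, 14, 3, 2, 5, 6, 10, 8, 9, 4, 11, 1, 13, 12]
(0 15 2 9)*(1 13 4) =(0 15 2 9)(1 13 4) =[15, 13, 9, 3, 1, 5, 6, 7, 8, 0, 10, 11, 12, 4, 14, 2]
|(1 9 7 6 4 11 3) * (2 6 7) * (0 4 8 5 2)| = 12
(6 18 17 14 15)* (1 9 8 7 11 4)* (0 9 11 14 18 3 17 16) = (0 9 8 7 14 15 6 3 17 18 16)(1 11 4) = [9, 11, 2, 17, 1, 5, 3, 14, 7, 8, 10, 4, 12, 13, 15, 6, 0, 18, 16]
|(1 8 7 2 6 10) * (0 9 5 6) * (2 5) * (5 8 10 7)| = |(0 9 2)(1 10)(5 6 7 8)| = 12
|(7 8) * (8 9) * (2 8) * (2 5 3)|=|(2 8 7 9 5 3)|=6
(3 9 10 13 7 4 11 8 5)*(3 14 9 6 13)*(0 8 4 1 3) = [8, 3, 2, 6, 11, 14, 13, 1, 5, 10, 0, 4, 12, 7, 9] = (0 8 5 14 9 10)(1 3 6 13 7)(4 11)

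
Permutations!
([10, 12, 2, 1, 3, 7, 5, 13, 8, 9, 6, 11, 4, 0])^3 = (0 5)(1 3 4 12)(6 13)(7 10)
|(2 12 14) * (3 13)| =|(2 12 14)(3 13)| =6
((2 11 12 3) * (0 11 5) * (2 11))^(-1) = (0 5 2)(3 12 11)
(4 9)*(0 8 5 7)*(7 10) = (0 8 5 10 7)(4 9) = [8, 1, 2, 3, 9, 10, 6, 0, 5, 4, 7]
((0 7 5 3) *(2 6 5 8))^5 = ((0 7 8 2 6 5 3))^5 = (0 5 2 7 3 6 8)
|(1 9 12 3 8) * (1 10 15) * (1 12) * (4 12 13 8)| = |(1 9)(3 4 12)(8 10 15 13)| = 12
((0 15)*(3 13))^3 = ((0 15)(3 13))^3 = (0 15)(3 13)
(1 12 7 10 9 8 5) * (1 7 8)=(1 12 8 5 7 10 9)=[0, 12, 2, 3, 4, 7, 6, 10, 5, 1, 9, 11, 8]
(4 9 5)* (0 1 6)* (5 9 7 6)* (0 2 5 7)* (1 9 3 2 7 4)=(0 9 3 2 5 1 4)(6 7)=[9, 4, 5, 2, 0, 1, 7, 6, 8, 3]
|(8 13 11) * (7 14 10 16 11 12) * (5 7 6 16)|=|(5 7 14 10)(6 16 11 8 13 12)|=12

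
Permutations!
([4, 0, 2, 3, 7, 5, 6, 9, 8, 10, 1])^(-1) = [1, 10, 2, 3, 0, 5, 6, 4, 8, 7, 9]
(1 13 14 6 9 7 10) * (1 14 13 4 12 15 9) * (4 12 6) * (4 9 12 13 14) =(1 13 14 9 7 10 4 6)(12 15) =[0, 13, 2, 3, 6, 5, 1, 10, 8, 7, 4, 11, 15, 14, 9, 12]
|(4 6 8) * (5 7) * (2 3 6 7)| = 7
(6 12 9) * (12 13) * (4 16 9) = (4 16 9 6 13 12) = [0, 1, 2, 3, 16, 5, 13, 7, 8, 6, 10, 11, 4, 12, 14, 15, 9]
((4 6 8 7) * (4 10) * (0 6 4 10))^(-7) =((10)(0 6 8 7))^(-7) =(10)(0 6 8 7)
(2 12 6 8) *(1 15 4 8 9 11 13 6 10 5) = (1 15 4 8 2 12 10 5)(6 9 11 13) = [0, 15, 12, 3, 8, 1, 9, 7, 2, 11, 5, 13, 10, 6, 14, 4]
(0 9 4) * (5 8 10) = [9, 1, 2, 3, 0, 8, 6, 7, 10, 4, 5] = (0 9 4)(5 8 10)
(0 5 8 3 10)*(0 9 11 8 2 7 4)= (0 5 2 7 4)(3 10 9 11 8)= [5, 1, 7, 10, 0, 2, 6, 4, 3, 11, 9, 8]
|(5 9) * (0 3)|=2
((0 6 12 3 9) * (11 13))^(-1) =((0 6 12 3 9)(11 13))^(-1) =(0 9 3 12 6)(11 13)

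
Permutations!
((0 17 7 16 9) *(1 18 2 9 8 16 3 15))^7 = (0 2 1 3 17 9 18 15 7)(8 16)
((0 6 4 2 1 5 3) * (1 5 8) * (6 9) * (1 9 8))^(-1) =(0 3 5 2 4 6 9 8)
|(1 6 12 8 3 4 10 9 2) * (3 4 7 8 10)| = 12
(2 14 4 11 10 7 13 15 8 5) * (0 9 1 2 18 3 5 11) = (0 9 1 2 14 4)(3 5 18)(7 13 15 8 11 10) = [9, 2, 14, 5, 0, 18, 6, 13, 11, 1, 7, 10, 12, 15, 4, 8, 16, 17, 3]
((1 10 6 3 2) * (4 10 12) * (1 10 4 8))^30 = (12)(2 6)(3 10)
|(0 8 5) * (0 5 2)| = 3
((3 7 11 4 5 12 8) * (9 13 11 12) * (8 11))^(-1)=((3 7 12 11 4 5 9 13 8))^(-1)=(3 8 13 9 5 4 11 12 7)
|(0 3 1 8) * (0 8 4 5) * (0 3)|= 4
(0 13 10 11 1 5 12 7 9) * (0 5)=(0 13 10 11 1)(5 12 7 9)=[13, 0, 2, 3, 4, 12, 6, 9, 8, 5, 11, 1, 7, 10]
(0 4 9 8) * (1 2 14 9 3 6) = (0 4 3 6 1 2 14 9 8) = [4, 2, 14, 6, 3, 5, 1, 7, 0, 8, 10, 11, 12, 13, 9]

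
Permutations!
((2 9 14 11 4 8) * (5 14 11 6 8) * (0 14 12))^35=((0 14 6 8 2 9 11 4 5 12))^35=(0 9)(2 12)(4 6)(5 8)(11 14)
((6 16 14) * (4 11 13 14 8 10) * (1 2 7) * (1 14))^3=((1 2 7 14 6 16 8 10 4 11 13))^3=(1 14 8 11 2 6 10 13 7 16 4)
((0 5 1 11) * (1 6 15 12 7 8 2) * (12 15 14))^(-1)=(15)(0 11 1 2 8 7 12 14 6 5)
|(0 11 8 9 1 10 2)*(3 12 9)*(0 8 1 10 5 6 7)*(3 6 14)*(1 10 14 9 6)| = |(0 11 10 2 8 1 5 9 14 3 12 6 7)| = 13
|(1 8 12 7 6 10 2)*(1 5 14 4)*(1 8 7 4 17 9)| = |(1 7 6 10 2 5 14 17 9)(4 8 12)| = 9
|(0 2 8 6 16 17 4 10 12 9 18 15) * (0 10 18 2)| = 11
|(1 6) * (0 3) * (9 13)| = 2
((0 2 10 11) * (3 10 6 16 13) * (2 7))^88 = (0 10 13 6 7 11 3 16 2)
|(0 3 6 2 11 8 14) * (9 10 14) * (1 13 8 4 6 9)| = 60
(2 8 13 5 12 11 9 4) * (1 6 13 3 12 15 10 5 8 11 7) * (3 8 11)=(1 6 13 11 9 4 2 3 12 7)(5 15 10)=[0, 6, 3, 12, 2, 15, 13, 1, 8, 4, 5, 9, 7, 11, 14, 10]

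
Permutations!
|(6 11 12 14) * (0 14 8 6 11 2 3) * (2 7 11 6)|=|(0 14 6 7 11 12 8 2 3)|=9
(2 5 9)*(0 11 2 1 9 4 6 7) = [11, 9, 5, 3, 6, 4, 7, 0, 8, 1, 10, 2] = (0 11 2 5 4 6 7)(1 9)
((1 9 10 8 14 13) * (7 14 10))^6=((1 9 7 14 13)(8 10))^6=(1 9 7 14 13)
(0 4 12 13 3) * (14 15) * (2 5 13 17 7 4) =(0 2 5 13 3)(4 12 17 7)(14 15) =[2, 1, 5, 0, 12, 13, 6, 4, 8, 9, 10, 11, 17, 3, 15, 14, 16, 7]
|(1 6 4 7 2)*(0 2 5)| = 7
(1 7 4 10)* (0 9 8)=(0 9 8)(1 7 4 10)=[9, 7, 2, 3, 10, 5, 6, 4, 0, 8, 1]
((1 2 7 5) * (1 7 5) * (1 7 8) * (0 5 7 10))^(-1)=(0 10 7 2 1 8 5)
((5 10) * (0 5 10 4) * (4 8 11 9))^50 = ((0 5 8 11 9 4))^50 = (0 8 9)(4 5 11)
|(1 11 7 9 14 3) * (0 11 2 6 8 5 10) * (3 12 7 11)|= 8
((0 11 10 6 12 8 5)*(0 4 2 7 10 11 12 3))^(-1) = ((0 12 8 5 4 2 7 10 6 3))^(-1) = (0 3 6 10 7 2 4 5 8 12)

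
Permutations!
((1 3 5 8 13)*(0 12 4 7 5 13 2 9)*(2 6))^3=(13)(0 7 6)(2 12 5)(4 8 9)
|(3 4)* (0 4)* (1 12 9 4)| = 6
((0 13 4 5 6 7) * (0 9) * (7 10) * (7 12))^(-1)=(0 9 7 12 10 6 5 4 13)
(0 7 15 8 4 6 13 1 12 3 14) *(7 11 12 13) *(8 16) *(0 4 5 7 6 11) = [0, 13, 2, 14, 11, 7, 6, 15, 5, 9, 10, 12, 3, 1, 4, 16, 8] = (1 13)(3 14 4 11 12)(5 7 15 16 8)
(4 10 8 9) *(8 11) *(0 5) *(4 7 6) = (0 5)(4 10 11 8 9 7 6) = [5, 1, 2, 3, 10, 0, 4, 6, 9, 7, 11, 8]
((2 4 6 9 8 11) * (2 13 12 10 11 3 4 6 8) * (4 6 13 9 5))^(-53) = ((2 13 12 10 11 9)(3 6 5 4 8))^(-53) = (2 13 12 10 11 9)(3 5 8 6 4)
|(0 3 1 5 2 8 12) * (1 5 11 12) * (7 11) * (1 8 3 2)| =|(0 2 3 5 1 7 11 12)| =8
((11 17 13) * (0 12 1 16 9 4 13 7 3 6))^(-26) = ((0 12 1 16 9 4 13 11 17 7 3 6))^(-26) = (0 3 17 13 9 1)(4 16 12 6 7 11)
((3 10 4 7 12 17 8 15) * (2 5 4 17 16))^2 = ((2 5 4 7 12 16)(3 10 17 8 15))^2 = (2 4 12)(3 17 15 10 8)(5 7 16)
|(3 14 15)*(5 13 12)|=|(3 14 15)(5 13 12)|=3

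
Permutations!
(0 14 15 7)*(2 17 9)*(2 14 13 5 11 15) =(0 13 5 11 15 7)(2 17 9 14) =[13, 1, 17, 3, 4, 11, 6, 0, 8, 14, 10, 15, 12, 5, 2, 7, 16, 9]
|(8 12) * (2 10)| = |(2 10)(8 12)| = 2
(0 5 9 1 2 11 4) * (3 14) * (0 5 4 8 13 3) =(0 4 5 9 1 2 11 8 13 3 14) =[4, 2, 11, 14, 5, 9, 6, 7, 13, 1, 10, 8, 12, 3, 0]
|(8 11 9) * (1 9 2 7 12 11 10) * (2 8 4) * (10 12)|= 6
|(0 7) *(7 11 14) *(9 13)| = 4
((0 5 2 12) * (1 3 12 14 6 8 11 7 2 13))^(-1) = ((0 5 13 1 3 12)(2 14 6 8 11 7))^(-1) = (0 12 3 1 13 5)(2 7 11 8 6 14)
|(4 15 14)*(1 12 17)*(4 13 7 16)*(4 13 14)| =|(1 12 17)(4 15)(7 16 13)| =6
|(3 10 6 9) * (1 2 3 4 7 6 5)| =|(1 2 3 10 5)(4 7 6 9)| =20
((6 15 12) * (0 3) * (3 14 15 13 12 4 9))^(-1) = ((0 14 15 4 9 3)(6 13 12))^(-1) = (0 3 9 4 15 14)(6 12 13)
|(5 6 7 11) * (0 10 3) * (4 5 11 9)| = |(11)(0 10 3)(4 5 6 7 9)| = 15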